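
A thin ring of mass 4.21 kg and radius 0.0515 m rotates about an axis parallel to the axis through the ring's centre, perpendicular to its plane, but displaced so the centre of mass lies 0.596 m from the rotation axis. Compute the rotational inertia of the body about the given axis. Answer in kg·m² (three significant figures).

1.51

I_cm = MR² = (4.21)(0.0515)² = 0.011166 kg·m²; centre at d = 0.596 m, so the parallel axis theorem gives I = 0.011166 + (4.21)(0.596)² = 1.5066 kg·m².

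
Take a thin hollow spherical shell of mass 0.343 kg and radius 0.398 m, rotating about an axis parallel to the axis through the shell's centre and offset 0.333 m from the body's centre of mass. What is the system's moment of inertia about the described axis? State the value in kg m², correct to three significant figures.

I_cm = (2/3)MR² = (2/3)(0.343)(0.398)² = 0.036222 kg m²; centre at d = 0.333 m, so I = I_cm + Md² gives I = 0.036222 + (0.343)(0.333)² = 0.074257 kg m².

0.0743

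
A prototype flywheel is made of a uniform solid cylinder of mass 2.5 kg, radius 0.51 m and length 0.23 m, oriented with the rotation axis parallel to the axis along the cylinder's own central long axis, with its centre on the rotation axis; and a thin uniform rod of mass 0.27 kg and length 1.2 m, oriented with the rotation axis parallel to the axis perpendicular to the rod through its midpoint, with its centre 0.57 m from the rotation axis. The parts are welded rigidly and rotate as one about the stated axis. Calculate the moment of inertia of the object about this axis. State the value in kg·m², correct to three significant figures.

0.445

Solid cylinder: I_cm = (1/2)MR² = (1/2)(2.5)(0.51)² = 0.32512 kg·m²; axis through the centre, so I = 0.32512 kg·m².
Thin rod: I_cm = (1/12)ML² = (1/12)(0.27)(1.2)² = 0.0324 kg·m²; centre at d = 0.57 m, so the parallel axis theorem gives I = 0.0324 + (0.27)(0.57)² = 0.12012 kg·m².
Total I = 0.32512 + 0.12012 = 0.44525 kg·m².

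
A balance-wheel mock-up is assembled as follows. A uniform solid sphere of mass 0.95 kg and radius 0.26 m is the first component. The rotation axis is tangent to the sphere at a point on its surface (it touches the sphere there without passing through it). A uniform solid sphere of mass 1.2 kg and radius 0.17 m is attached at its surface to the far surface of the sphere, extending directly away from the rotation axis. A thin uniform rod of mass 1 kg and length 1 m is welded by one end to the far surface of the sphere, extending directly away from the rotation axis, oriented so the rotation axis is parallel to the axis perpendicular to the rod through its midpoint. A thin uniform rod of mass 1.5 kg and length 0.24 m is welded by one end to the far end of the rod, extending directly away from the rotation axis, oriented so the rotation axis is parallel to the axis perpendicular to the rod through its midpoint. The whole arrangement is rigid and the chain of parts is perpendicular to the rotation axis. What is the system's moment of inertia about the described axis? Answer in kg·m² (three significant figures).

Solid sphere: I_cm = (2/5)MR² = (2/5)(0.95)(0.26)² = 0.025688 kg·m²; centre at d = 0.26 m, so I = I_cm + Md² gives I = 0.025688 + (0.95)(0.26)² = 0.089908 kg·m².
Solid sphere: I_cm = (2/5)MR² = (2/5)(1.2)(0.17)² = 0.013872 kg·m²; centre at d = 0.26 + 0.26 + 0.17 = 0.69 m, so I = I_cm + Md² gives I = 0.013872 + (1.2)(0.69)² = 0.58519 kg·m².
Thin rod: I_cm = (1/12)ML² = (1/12)(1)(1)² = 0.083333 kg·m²; centre at d = 0.26 + 0.26 + 0.17 + 0.17 + 0.5 = 1.36 m, so I = I_cm + Md² gives I = 0.083333 + (1)(1.36)² = 1.9329 kg·m².
Thin rod: I_cm = (1/12)ML² = (1/12)(1.5)(0.24)² = 0.0072 kg·m²; centre at d = 0.26 + 0.26 + 0.17 + 0.17 + 0.5 + 0.5 + 0.12 = 1.98 m, so I = I_cm + Md² gives I = 0.0072 + (1.5)(1.98)² = 5.8878 kg·m².
Total I = 0.089908 + 0.58519 + 1.9329 + 5.8878 = 8.4958 kg·m².

8.50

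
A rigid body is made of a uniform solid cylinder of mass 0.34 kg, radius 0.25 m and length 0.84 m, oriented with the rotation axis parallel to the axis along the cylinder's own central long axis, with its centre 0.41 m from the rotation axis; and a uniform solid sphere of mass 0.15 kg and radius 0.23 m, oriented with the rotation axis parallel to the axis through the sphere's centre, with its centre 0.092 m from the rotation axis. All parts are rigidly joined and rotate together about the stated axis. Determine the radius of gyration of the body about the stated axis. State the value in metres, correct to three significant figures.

Solid cylinder: I_cm = (1/2)MR² = (1/2)(0.34)(0.25)² = 0.010625 kg m^2; centre at d = 0.41 m, so the parallel axis theorem gives I = 0.010625 + (0.34)(0.41)² = 0.067779 kg m^2.
Solid sphere: I_cm = (2/5)MR² = (2/5)(0.15)(0.23)² = 0.003174 kg m^2; centre at d = 0.092 m, so the parallel axis theorem gives I = 0.003174 + (0.15)(0.092)² = 0.0044436 kg m^2.
Total I = 0.072223 kg m^2; total mass M = 0.49 kg.
k = √(I/M) = √(0.072223/0.49) = 0.38392 m.

0.384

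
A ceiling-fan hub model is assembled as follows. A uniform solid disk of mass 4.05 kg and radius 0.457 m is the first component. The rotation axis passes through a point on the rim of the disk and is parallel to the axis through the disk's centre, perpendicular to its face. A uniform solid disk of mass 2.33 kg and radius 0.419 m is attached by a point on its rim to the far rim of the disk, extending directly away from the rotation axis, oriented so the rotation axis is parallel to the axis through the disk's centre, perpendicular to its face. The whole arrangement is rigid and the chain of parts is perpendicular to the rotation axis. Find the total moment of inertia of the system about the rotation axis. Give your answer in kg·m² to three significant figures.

Solid disk: I_cm = (1/2)MR² = (1/2)(4.05)(0.457)² = 0.42292 kg·m²; centre at d = 0.457 m, so I = I_cm + Md² gives I = 0.42292 + (4.05)(0.457)² = 1.2688 kg·m².
Solid disk: I_cm = (1/2)MR² = (1/2)(2.33)(0.419)² = 0.20453 kg·m²; centre at d = 0.457 + 0.457 + 0.419 = 1.333 m, so I = I_cm + Md² gives I = 0.20453 + (2.33)(1.333)² = 4.3447 kg·m².
Total I = 1.2688 + 4.3447 = 5.6134 kg·m².

5.61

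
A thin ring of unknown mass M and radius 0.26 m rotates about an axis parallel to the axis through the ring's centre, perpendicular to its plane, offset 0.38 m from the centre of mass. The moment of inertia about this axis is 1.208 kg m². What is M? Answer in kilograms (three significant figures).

I = I_cm + Md² = MR² + Md² = M·[1·(0.26)² + (0.38)²] = M·0.212.
So M = 1.208 / 0.212 = 5.6981 kg.

5.70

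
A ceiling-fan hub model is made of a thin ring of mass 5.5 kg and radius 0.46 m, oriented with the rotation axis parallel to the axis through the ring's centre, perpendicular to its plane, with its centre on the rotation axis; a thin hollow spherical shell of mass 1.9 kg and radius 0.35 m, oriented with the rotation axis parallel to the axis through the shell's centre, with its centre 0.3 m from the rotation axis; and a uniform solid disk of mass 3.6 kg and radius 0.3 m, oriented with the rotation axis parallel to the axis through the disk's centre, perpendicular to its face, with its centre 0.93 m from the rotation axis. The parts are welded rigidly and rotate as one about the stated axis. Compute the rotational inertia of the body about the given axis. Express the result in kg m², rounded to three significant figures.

4.77

Thin ring: I_cm = MR² = (5.5)(0.46)² = 1.1638 kg m²; axis through the centre, so I = 1.1638 kg m².
Spherical shell: I_cm = (2/3)MR² = (2/3)(1.9)(0.35)² = 0.15517 kg m²; centre at d = 0.3 m, so I = I_cm + Md² gives I = 0.15517 + (1.9)(0.3)² = 0.32617 kg m².
Solid disk: I_cm = (1/2)MR² = (1/2)(3.6)(0.3)² = 0.162 kg m²; centre at d = 0.93 m, so I = I_cm + Md² gives I = 0.162 + (3.6)(0.93)² = 3.2756 kg m².
Total I = 1.1638 + 0.32617 + 3.2756 = 4.7656 kg m².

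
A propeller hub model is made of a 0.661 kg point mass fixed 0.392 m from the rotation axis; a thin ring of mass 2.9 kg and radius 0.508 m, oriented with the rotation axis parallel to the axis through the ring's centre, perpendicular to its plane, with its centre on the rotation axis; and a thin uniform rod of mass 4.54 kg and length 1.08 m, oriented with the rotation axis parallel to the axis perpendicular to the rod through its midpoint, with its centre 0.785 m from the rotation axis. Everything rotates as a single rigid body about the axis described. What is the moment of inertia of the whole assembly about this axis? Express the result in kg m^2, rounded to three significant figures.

4.09

Point mass: I_cm = 0; centre at d = 0.392 m, so I = I_cm + Md² gives I = 0 + (0.661)(0.392)² = 0.10157 kg m^2.
Thin ring: I_cm = MR² = (2.9)(0.508)² = 0.74839 kg m^2; axis through the centre, so I = 0.74839 kg m^2.
Thin rod: I_cm = (1/12)ML² = (1/12)(4.54)(1.08)² = 0.44129 kg m^2; centre at d = 0.785 m, so I = I_cm + Md² gives I = 0.44129 + (4.54)(0.785)² = 3.2389 kg m^2.
Total I = 0.10157 + 0.74839 + 3.2389 = 4.0889 kg m^2.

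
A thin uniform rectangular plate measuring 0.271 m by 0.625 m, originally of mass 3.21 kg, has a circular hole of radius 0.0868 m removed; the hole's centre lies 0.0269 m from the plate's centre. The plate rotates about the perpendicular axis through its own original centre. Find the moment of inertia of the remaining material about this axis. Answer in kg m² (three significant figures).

0.122

Unpierced body about its centre: I₀ = (1/12)M(a²+b²) = (1/12)(3.21)[(0.271)² + (0.625)²] = 0.12414 kg m².
The removed disk has mass m = M·πr²/(ab) = (3.21)·π(0.0868)²/(0.271·0.625) = 0.44859 kg (same uniform areal density).
Its moment of inertia about the rotation axis (parallel-axis theorem): I_hole = (1/2)mr² + md² = (1/2)(0.44859)(0.0868)² + (0.44859)(0.0269)² = 0.0020145 kg m².
Treating the hole as negative mass, I = I₀ − I_hole = 0.12414 − 0.0020145 = 0.12212 kg m².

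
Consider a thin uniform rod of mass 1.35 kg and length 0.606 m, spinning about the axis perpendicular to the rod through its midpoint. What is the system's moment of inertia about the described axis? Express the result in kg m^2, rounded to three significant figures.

0.0413

I_cm = (1/12)ML² = (1/12)(1.35)(0.606)² = 0.041314 kg m^2; axis through the centre, so I = 0.041314 kg m^2.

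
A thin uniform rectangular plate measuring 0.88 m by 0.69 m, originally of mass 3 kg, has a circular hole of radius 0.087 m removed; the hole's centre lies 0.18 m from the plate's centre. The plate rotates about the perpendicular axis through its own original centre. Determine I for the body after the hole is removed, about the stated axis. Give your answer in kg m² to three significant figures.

Unpierced body about its centre: I₀ = (1/12)M(a²+b²) = (1/12)(3)[(0.88)² + (0.69)²] = 0.31262 kg m².
The removed disk has mass m = M·πr²/(ab) = (3)·π(0.087)²/(0.88·0.69) = 0.11748 kg (same uniform areal density).
Its moment of inertia about the rotation axis (parallel-axis theorem): I_hole = (1/2)mr² + md² = (1/2)(0.11748)(0.087)² + (0.11748)(0.18)² = 0.0042511 kg m².
Treating the hole as negative mass, I = I₀ − I_hole = 0.31262 − 0.0042511 = 0.30837 kg m².

0.308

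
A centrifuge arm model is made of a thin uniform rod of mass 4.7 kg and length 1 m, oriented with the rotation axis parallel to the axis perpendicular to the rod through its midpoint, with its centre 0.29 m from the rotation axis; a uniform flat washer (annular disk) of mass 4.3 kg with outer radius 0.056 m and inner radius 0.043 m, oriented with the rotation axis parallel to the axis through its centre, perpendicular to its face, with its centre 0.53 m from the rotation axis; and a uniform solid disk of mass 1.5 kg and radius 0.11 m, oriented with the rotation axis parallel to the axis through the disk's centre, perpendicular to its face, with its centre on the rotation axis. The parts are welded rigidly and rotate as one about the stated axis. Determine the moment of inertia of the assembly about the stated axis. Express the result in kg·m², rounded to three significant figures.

2.01

Thin rod: I_cm = (1/12)ML² = (1/12)(4.7)(1)² = 0.39167 kg·m²; centre at d = 0.29 m, so I = I_cm + Md² gives I = 0.39167 + (4.7)(0.29)² = 0.78694 kg·m².
Annular disk: I_cm = (1/2)M(R²+r²) = (1/2)(4.3)[(0.056)² + (0.043)²] = 0.010718 kg·m²; centre at d = 0.53 m, so I = I_cm + Md² gives I = 0.010718 + (4.3)(0.53)² = 1.2186 kg·m².
Solid disk: I_cm = (1/2)MR² = (1/2)(1.5)(0.11)² = 0.009075 kg·m²; axis through the centre, so I = 0.009075 kg·m².
Total I = 0.78694 + 1.2186 + 0.009075 = 2.0146 kg·m².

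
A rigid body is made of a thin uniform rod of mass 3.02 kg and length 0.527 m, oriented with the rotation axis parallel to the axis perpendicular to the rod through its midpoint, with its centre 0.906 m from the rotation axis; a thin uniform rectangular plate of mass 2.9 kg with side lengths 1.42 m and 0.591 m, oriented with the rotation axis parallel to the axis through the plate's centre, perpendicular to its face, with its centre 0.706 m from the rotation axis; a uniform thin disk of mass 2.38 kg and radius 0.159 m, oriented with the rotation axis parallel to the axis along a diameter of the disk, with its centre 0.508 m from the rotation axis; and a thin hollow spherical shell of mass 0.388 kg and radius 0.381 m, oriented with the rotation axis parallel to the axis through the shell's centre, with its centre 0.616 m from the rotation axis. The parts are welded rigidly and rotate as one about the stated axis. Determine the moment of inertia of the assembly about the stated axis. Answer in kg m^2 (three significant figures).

5.38

Thin rod: I_cm = (1/12)ML² = (1/12)(3.02)(0.527)² = 0.069895 kg m^2; centre at d = 0.906 m, so the parallel axis theorem gives I = 0.069895 + (3.02)(0.906)² = 2.5488 kg m^2.
Rectangular plate: I_cm = (1/12)M(a²+b²) = (1/12)(2.9)[(1.42)² + (0.591)²] = 0.57171 kg m^2; centre at d = 0.706 m, so the parallel axis theorem gives I = 0.57171 + (2.9)(0.706)² = 2.0172 kg m^2.
Thin disk: I_cm = (1/4)MR² = (1/4)(2.38)(0.159)² = 0.015042 kg m^2; centre at d = 0.508 m, so the parallel axis theorem gives I = 0.015042 + (2.38)(0.508)² = 0.62923 kg m^2.
Spherical shell: I_cm = (2/3)MR² = (2/3)(0.388)(0.381)² = 0.037548 kg m^2; centre at d = 0.616 m, so the parallel axis theorem gives I = 0.037548 + (0.388)(0.616)² = 0.18478 kg m^2.
Total I = 2.5488 + 2.0172 + 0.62923 + 0.18478 = 5.38 kg m^2.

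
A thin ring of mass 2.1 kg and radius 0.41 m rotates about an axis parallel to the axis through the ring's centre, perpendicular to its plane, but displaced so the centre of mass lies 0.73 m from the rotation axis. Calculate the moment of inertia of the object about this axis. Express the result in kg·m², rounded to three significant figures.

I_cm = MR² = (2.1)(0.41)² = 0.35301 kg·m²; centre at d = 0.73 m, so the parallel axis theorem gives I = 0.35301 + (2.1)(0.73)² = 1.4721 kg·m².

1.47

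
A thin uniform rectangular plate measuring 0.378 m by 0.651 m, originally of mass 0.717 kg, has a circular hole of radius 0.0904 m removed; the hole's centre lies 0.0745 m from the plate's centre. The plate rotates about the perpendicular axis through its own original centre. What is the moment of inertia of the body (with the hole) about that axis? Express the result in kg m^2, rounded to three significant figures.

0.0331

Unpierced body about its centre: I₀ = (1/12)M(a²+b²) = (1/12)(0.717)[(0.378)² + (0.651)²] = 0.033859 kg m^2.
The removed disk has mass m = M·πr²/(ab) = (0.717)·π(0.0904)²/(0.378·0.651) = 0.074805 kg (same uniform areal density).
Its moment of inertia about the rotation axis (parallel-axis theorem): I_hole = (1/2)mr² + md² = (1/2)(0.074805)(0.0904)² + (0.074805)(0.0745)² = 0.00072085 kg m^2.
Treating the hole as negative mass, I = I₀ − I_hole = 0.033859 − 0.00072085 = 0.033139 kg m^2.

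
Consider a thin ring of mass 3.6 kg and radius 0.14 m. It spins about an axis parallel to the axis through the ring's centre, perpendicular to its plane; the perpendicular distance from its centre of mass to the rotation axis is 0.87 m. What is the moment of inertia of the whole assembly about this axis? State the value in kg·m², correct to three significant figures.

2.80

I_cm = MR² = (3.6)(0.14)² = 0.07056 kg·m²; centre at d = 0.87 m, so I = I_cm + Md² gives I = 0.07056 + (3.6)(0.87)² = 2.7954 kg·m².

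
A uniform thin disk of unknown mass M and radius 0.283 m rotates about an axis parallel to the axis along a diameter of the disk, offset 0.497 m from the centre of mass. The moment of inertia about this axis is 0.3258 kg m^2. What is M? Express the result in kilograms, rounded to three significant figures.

I = I_cm + Md² = (1/4)MR² + Md² = M·[0.25·(0.283)² + (0.497)²] = M·0.26703.
So M = 0.3258 / 0.26703 = 1.2201 kg.

1.22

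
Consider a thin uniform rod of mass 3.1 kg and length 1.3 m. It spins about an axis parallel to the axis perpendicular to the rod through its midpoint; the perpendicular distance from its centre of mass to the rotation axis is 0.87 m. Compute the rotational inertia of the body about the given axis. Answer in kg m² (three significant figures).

I_cm = (1/12)ML² = (1/12)(3.1)(1.3)² = 0.43658 kg m²; centre at d = 0.87 m, so the parallel axis theorem gives I = 0.43658 + (3.1)(0.87)² = 2.783 kg m².

2.78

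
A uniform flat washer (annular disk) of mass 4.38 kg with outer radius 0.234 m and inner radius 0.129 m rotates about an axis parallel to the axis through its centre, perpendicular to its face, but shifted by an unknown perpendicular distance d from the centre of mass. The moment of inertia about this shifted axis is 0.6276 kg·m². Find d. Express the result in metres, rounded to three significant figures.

0.328

About the centre-of-mass axis, I_cm = (1/2)M(R²+r²) = (1/2)(4.38)[(0.234)² + (0.129)²] = 0.15636 kg·m².
Parallel axis theorem: I = I_cm + Md², so Md² = 0.6276 − 0.15636 = 0.47124 kg·m².
d = √(0.47124 / 4.38) = 0.32801 m.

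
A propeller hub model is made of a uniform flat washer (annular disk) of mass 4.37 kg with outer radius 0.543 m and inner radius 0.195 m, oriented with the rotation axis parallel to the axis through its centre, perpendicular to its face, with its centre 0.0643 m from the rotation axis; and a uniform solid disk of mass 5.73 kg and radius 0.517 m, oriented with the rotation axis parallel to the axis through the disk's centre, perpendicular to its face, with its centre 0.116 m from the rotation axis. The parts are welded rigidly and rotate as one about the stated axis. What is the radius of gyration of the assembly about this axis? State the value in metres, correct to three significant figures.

0.397

Annular disk: I_cm = (1/2)M(R²+r²) = (1/2)(4.37)[(0.543)² + (0.195)²] = 0.72733 kg m^2; centre at d = 0.0643 m, so the parallel axis theorem gives I = 0.72733 + (4.37)(0.0643)² = 0.7454 kg m^2.
Solid disk: I_cm = (1/2)MR² = (1/2)(5.73)(0.517)² = 0.76578 kg m^2; centre at d = 0.116 m, so the parallel axis theorem gives I = 0.76578 + (5.73)(0.116)² = 0.84289 kg m^2.
Total I = 1.5883 kg m^2; total mass M = 10.1 kg.
k = √(I/M) = √(1.5883/10.1) = 0.39655 m.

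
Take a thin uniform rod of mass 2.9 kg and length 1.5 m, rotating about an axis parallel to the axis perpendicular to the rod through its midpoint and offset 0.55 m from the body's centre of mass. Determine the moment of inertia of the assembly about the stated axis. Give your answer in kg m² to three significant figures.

I_cm = (1/12)ML² = (1/12)(2.9)(1.5)² = 0.54375 kg m²; centre at d = 0.55 m, so the parallel axis theorem gives I = 0.54375 + (2.9)(0.55)² = 1.421 kg m².

1.42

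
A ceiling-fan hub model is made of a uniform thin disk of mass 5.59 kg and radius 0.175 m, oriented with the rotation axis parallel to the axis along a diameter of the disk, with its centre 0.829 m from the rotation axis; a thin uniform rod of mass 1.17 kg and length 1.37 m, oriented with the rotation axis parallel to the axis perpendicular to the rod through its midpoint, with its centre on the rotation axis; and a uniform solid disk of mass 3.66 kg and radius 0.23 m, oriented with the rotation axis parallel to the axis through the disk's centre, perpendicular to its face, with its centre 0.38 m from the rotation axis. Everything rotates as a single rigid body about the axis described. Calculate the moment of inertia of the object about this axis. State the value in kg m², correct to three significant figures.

4.69

Thin disk: I_cm = (1/4)MR² = (1/4)(5.59)(0.175)² = 0.042798 kg m²; centre at d = 0.829 m, so I = I_cm + Md² gives I = 0.042798 + (5.59)(0.829)² = 3.8845 kg m².
Thin rod: I_cm = (1/12)ML² = (1/12)(1.17)(1.37)² = 0.183 kg m²; axis through the centre, so I = 0.183 kg m².
Solid disk: I_cm = (1/2)MR² = (1/2)(3.66)(0.23)² = 0.096807 kg m²; centre at d = 0.38 m, so I = I_cm + Md² gives I = 0.096807 + (3.66)(0.38)² = 0.62531 kg m².
Total I = 3.8845 + 0.183 + 0.62531 = 4.6928 kg m².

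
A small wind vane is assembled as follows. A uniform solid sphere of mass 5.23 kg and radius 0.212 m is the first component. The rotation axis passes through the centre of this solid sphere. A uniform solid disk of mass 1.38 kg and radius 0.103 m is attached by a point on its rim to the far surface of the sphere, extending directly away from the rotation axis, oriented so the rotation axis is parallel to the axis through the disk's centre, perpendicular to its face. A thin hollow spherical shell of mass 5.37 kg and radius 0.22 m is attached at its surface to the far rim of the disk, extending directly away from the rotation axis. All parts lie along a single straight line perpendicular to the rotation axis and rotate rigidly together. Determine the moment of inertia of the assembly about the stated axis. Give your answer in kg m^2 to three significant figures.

Solid sphere: I_cm = (2/5)MR² = (2/5)(5.23)(0.212)² = 0.094023 kg m^2; axis through the centre, so I = 0.094023 kg m^2.
Solid disk: I_cm = (1/2)MR² = (1/2)(1.38)(0.103)² = 0.0073202 kg m^2; centre at d = 0.212 + 0.103 = 0.315 m, so the parallel axis theorem gives I = 0.0073202 + (1.38)(0.315)² = 0.14425 kg m^2.
Spherical shell: I_cm = (2/3)MR² = (2/3)(5.37)(0.22)² = 0.17327 kg m^2; centre at d = 0.212 + 0.103 + 0.103 + 0.22 = 0.638 m, so the parallel axis theorem gives I = 0.17327 + (5.37)(0.638)² = 2.3591 kg m^2.
Total I = 0.094023 + 0.14425 + 2.3591 = 2.5974 kg m^2.

2.60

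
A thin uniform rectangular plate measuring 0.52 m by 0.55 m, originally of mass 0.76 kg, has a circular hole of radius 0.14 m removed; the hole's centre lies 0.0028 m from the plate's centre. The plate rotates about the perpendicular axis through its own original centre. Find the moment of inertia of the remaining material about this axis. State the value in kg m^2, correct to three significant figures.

0.0347

Unpierced body about its centre: I₀ = (1/12)M(a²+b²) = (1/12)(0.76)[(0.52)² + (0.55)²] = 0.036284 kg m^2.
The removed disk has mass m = M·πr²/(ab) = (0.76)·π(0.14)²/(0.52·0.55) = 0.16363 kg (same uniform areal density).
Its moment of inertia about the rotation axis (parallel-axis theorem): I_hole = (1/2)mr² + md² = (1/2)(0.16363)(0.14)² + (0.16363)(0.0028)² = 0.0016048 kg m^2.
Treating the hole as negative mass, I = I₀ − I_hole = 0.036284 − 0.0016048 = 0.034679 kg m^2.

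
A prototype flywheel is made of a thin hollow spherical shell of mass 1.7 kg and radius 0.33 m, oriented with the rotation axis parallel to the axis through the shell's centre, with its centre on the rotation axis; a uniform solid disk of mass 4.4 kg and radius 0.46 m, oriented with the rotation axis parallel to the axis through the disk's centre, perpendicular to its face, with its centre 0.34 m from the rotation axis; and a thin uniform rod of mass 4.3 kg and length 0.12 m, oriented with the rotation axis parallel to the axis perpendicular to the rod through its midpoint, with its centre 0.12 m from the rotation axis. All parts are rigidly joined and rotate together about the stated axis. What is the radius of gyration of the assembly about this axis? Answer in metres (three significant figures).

Spherical shell: I_cm = (2/3)MR² = (2/3)(1.7)(0.33)² = 0.12342 kg·m²; axis through the centre, so I = 0.12342 kg·m².
Solid disk: I_cm = (1/2)MR² = (1/2)(4.4)(0.46)² = 0.46552 kg·m²; centre at d = 0.34 m, so the parallel axis theorem gives I = 0.46552 + (4.4)(0.34)² = 0.97416 kg·m².
Thin rod: I_cm = (1/12)ML² = (1/12)(4.3)(0.12)² = 0.00516 kg·m²; centre at d = 0.12 m, so the parallel axis theorem gives I = 0.00516 + (4.3)(0.12)² = 0.06708 kg·m².
Total I = 1.1647 kg·m²; total mass M = 10.4 kg.
k = √(I/M) = √(1.1647/10.4) = 0.33464 m.

0.335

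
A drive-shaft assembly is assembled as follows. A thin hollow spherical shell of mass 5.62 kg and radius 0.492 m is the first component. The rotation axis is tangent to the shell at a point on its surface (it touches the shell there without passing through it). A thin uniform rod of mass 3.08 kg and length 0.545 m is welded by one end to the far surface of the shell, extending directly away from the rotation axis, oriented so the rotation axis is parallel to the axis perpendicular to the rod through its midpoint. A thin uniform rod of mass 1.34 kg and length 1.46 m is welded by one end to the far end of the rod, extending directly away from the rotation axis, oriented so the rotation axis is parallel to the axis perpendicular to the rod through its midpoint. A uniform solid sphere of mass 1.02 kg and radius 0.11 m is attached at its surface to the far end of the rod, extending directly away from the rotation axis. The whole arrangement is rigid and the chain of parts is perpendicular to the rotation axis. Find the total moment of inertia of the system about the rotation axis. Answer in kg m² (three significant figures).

24.1

Spherical shell: I_cm = (2/3)MR² = (2/3)(5.62)(0.492)² = 0.90693 kg m²; centre at d = 0.492 m, so the parallel axis theorem gives I = 0.90693 + (5.62)(0.492)² = 2.2673 kg m².
Thin rod: I_cm = (1/12)ML² = (1/12)(3.08)(0.545)² = 0.076236 kg m²; centre at d = 0.492 + 0.492 + 0.2725 = 1.2565 m, so the parallel axis theorem gives I = 0.076236 + (3.08)(1.2565)² = 4.9389 kg m².
Thin rod: I_cm = (1/12)ML² = (1/12)(1.34)(1.46)² = 0.23803 kg m²; centre at d = 0.492 + 0.492 + 0.2725 + 0.2725 + 0.73 = 2.259 m, so the parallel axis theorem gives I = 0.23803 + (1.34)(2.259)² = 7.0762 kg m².
Solid sphere: I_cm = (2/5)MR² = (2/5)(1.02)(0.11)² = 0.0049368 kg m²; centre at d = 0.492 + 0.492 + 0.2725 + 0.2725 + 0.73 + 0.73 + 0.11 = 3.099 m, so the parallel axis theorem gives I = 0.0049368 + (1.02)(3.099)² = 9.8008 kg m².
Total I = 2.2673 + 4.9389 + 7.0762 + 9.8008 = 24.083 kg m².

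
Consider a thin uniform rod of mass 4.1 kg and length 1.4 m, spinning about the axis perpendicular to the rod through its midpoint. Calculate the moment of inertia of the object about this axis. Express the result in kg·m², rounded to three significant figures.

I_cm = (1/12)ML² = (1/12)(4.1)(1.4)² = 0.66967 kg·m²; axis through the centre, so I = 0.66967 kg·m².

0.670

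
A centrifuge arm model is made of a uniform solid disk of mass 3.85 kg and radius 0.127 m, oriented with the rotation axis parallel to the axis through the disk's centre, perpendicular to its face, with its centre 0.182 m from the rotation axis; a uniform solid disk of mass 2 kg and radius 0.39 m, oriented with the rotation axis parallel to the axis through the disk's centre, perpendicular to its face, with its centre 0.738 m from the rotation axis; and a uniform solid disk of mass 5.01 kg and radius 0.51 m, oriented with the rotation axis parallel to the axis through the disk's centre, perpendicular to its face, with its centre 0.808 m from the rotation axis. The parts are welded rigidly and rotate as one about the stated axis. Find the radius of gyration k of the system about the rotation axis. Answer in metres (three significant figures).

0.700

Solid disk: I_cm = (1/2)MR² = (1/2)(3.85)(0.127)² = 0.031048 kg m^2; centre at d = 0.182 m, so I = I_cm + Md² gives I = 0.031048 + (3.85)(0.182)² = 0.15858 kg m^2.
Solid disk: I_cm = (1/2)MR² = (1/2)(2)(0.39)² = 0.1521 kg m^2; centre at d = 0.738 m, so I = I_cm + Md² gives I = 0.1521 + (2)(0.738)² = 1.2414 kg m^2.
Solid disk: I_cm = (1/2)MR² = (1/2)(5.01)(0.51)² = 0.65155 kg m^2; centre at d = 0.808 m, so I = I_cm + Md² gives I = 0.65155 + (5.01)(0.808)² = 3.9224 kg m^2.
Total I = 5.3224 kg m^2; total mass M = 10.86 kg.
k = √(I/M) = √(5.3224/10.86) = 0.70006 m.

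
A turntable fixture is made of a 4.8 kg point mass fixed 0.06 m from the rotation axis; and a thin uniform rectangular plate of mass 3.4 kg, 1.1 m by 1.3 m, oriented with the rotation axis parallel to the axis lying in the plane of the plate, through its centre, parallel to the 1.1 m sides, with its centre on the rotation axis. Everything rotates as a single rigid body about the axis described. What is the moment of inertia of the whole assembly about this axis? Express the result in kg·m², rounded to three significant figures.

0.496

Point mass: I_cm = 0; centre at d = 0.06 m, so the parallel axis theorem gives I = 0 + (4.8)(0.06)² = 0.01728 kg·m².
Rectangular plate: I_cm = (1/12)Mb² = (1/12)(3.4)(1.3)² = 0.47883 kg·m²; axis through the centre, so I = 0.47883 kg·m².
Total I = 0.01728 + 0.47883 = 0.49611 kg·m².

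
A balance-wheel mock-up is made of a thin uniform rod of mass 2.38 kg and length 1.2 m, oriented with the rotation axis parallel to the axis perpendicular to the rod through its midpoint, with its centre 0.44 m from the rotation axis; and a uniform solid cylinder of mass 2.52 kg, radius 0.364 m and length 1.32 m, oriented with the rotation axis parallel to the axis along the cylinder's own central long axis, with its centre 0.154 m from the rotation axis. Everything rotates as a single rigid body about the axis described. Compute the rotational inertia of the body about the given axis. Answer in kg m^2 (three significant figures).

Thin rod: I_cm = (1/12)ML² = (1/12)(2.38)(1.2)² = 0.2856 kg m^2; centre at d = 0.44 m, so I = I_cm + Md² gives I = 0.2856 + (2.38)(0.44)² = 0.74637 kg m^2.
Solid cylinder: I_cm = (1/2)MR² = (1/2)(2.52)(0.364)² = 0.16694 kg m^2; centre at d = 0.154 m, so I = I_cm + Md² gives I = 0.16694 + (2.52)(0.154)² = 0.22671 kg m^2.
Total I = 0.74637 + 0.22671 = 0.97308 kg m^2.

0.973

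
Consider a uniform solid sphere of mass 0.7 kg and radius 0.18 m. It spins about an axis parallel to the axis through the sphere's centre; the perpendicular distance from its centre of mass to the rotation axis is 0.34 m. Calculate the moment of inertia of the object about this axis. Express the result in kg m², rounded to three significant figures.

0.0900

I_cm = (2/5)MR² = (2/5)(0.7)(0.18)² = 0.009072 kg m²; centre at d = 0.34 m, so I = I_cm + Md² gives I = 0.009072 + (0.7)(0.34)² = 0.089992 kg m².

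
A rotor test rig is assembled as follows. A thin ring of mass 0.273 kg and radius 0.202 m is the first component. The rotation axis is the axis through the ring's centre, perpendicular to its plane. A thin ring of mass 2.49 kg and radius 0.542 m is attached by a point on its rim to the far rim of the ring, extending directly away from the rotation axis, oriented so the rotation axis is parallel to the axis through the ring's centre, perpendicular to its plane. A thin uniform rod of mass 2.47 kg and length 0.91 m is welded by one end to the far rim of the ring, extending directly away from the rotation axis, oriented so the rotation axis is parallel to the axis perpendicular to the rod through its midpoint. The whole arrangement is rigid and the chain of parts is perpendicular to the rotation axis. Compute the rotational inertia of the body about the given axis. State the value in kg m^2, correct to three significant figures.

9.78

Thin ring: I_cm = MR² = (0.273)(0.202)² = 0.011139 kg m^2; axis through the centre, so I = 0.011139 kg m^2.
Thin ring: I_cm = MR² = (2.49)(0.542)² = 0.73147 kg m^2; centre at d = 0.202 + 0.542 = 0.744 m, so I = I_cm + Md² gives I = 0.73147 + (2.49)(0.744)² = 2.1098 kg m^2.
Thin rod: I_cm = (1/12)ML² = (1/12)(2.47)(0.91)² = 0.17045 kg m^2; centre at d = 0.202 + 0.542 + 0.542 + 0.455 = 1.741 m, so I = I_cm + Md² gives I = 0.17045 + (2.47)(1.741)² = 7.6572 kg m^2.
Total I = 0.011139 + 2.1098 + 7.6572 = 9.7781 kg m^2.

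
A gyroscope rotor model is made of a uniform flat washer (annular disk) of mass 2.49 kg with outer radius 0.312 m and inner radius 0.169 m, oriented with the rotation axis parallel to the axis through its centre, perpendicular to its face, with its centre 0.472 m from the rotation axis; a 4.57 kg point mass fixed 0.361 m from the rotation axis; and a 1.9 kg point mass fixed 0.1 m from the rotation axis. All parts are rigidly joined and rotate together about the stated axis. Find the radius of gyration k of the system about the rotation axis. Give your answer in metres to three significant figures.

Annular disk: I_cm = (1/2)M(R²+r²) = (1/2)(2.49)[(0.312)² + (0.169)²] = 0.15675 kg m²; centre at d = 0.472 m, so I = I_cm + Md² gives I = 0.15675 + (2.49)(0.472)² = 0.71148 kg m².
Point mass: I_cm = 0; centre at d = 0.361 m, so I = I_cm + Md² gives I = 0 + (4.57)(0.361)² = 0.59557 kg m².
Point mass: I_cm = 0; centre at d = 0.1 m, so I = I_cm + Md² gives I = 0 + (1.9)(0.1)² = 0.019 kg m².
Total I = 1.3261 kg m²; total mass M = 8.96 kg.
k = √(I/M) = √(1.3261/8.96) = 0.3847 m.

0.385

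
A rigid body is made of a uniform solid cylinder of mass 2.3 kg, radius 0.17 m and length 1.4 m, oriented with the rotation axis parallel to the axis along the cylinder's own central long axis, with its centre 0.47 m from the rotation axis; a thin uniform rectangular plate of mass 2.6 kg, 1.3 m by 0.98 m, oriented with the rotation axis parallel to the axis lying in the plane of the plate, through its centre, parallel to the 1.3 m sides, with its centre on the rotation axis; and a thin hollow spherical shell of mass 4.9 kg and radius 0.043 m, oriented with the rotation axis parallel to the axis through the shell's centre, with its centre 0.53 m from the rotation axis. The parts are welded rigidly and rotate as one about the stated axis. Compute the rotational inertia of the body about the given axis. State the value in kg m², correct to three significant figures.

2.13

Solid cylinder: I_cm = (1/2)MR² = (1/2)(2.3)(0.17)² = 0.033235 kg m²; centre at d = 0.47 m, so I = I_cm + Md² gives I = 0.033235 + (2.3)(0.47)² = 0.5413 kg m².
Rectangular plate: I_cm = (1/12)Mb² = (1/12)(2.6)(0.98)² = 0.20809 kg m²; axis through the centre, so I = 0.20809 kg m².
Spherical shell: I_cm = (2/3)MR² = (2/3)(4.9)(0.043)² = 0.0060401 kg m²; centre at d = 0.53 m, so I = I_cm + Md² gives I = 0.0060401 + (4.9)(0.53)² = 1.3825 kg m².
Total I = 0.5413 + 0.20809 + 1.3825 = 2.1318 kg m².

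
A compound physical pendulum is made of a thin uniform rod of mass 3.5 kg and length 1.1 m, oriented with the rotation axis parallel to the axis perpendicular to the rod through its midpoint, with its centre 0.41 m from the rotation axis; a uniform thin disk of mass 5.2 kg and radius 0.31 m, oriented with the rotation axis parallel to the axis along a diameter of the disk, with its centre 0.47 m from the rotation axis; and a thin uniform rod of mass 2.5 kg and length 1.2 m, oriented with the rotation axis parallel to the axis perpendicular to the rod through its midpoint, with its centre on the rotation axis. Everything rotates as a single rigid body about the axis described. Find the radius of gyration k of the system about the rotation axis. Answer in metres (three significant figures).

Thin rod: I_cm = (1/12)ML² = (1/12)(3.5)(1.1)² = 0.35292 kg·m²; centre at d = 0.41 m, so the parallel axis theorem gives I = 0.35292 + (3.5)(0.41)² = 0.94127 kg·m².
Thin disk: I_cm = (1/4)MR² = (1/4)(5.2)(0.31)² = 0.12493 kg·m²; centre at d = 0.47 m, so the parallel axis theorem gives I = 0.12493 + (5.2)(0.47)² = 1.2736 kg·m².
Thin rod: I_cm = (1/12)ML² = (1/12)(2.5)(1.2)² = 0.3 kg·m²; axis through the centre, so I = 0.3 kg·m².
Total I = 2.5149 kg·m²; total mass M = 11.2 kg.
k = √(I/M) = √(2.5149/11.2) = 0.47386 m.

0.474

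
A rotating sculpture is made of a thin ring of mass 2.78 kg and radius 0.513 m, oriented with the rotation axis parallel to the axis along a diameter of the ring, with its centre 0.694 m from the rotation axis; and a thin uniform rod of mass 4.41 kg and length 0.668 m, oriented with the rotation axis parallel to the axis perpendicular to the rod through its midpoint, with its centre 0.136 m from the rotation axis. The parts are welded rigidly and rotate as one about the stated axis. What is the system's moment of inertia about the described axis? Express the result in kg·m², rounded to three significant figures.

1.95

Thin ring: I_cm = (1/2)MR² = (1/2)(2.78)(0.513)² = 0.3658 kg·m²; centre at d = 0.694 m, so I = I_cm + Md² gives I = 0.3658 + (2.78)(0.694)² = 1.7048 kg·m².
Thin rod: I_cm = (1/12)ML² = (1/12)(4.41)(0.668)² = 0.16399 kg·m²; centre at d = 0.136 m, so I = I_cm + Md² gives I = 0.16399 + (4.41)(0.136)² = 0.24555 kg·m².
Total I = 1.7048 + 0.24555 = 1.9503 kg·m².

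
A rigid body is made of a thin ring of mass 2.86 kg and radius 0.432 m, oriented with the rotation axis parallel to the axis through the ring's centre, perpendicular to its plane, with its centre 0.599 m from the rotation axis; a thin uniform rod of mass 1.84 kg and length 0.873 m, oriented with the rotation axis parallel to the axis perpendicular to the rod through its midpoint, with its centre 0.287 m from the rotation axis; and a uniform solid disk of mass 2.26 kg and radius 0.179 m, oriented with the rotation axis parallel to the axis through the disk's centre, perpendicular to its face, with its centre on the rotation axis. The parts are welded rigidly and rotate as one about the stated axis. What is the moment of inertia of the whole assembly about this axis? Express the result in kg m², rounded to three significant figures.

Thin ring: I_cm = MR² = (2.86)(0.432)² = 0.53374 kg m²; centre at d = 0.599 m, so I = I_cm + Md² gives I = 0.53374 + (2.86)(0.599)² = 1.5599 kg m².
Thin rod: I_cm = (1/12)ML² = (1/12)(1.84)(0.873)² = 0.11686 kg m²; centre at d = 0.287 m, so I = I_cm + Md² gives I = 0.11686 + (1.84)(0.287)² = 0.26842 kg m².
Solid disk: I_cm = (1/2)MR² = (1/2)(2.26)(0.179)² = 0.036206 kg m²; axis through the centre, so I = 0.036206 kg m².
Total I = 1.5599 + 0.26842 + 0.036206 = 1.8645 kg m².

1.86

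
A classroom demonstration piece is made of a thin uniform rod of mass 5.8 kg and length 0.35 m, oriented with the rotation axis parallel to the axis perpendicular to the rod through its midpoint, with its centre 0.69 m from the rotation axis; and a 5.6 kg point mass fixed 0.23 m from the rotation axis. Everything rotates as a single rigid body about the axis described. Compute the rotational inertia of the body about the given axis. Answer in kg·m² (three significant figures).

3.12

Thin rod: I_cm = (1/12)ML² = (1/12)(5.8)(0.35)² = 0.059208 kg·m²; centre at d = 0.69 m, so I = I_cm + Md² gives I = 0.059208 + (5.8)(0.69)² = 2.8206 kg·m².
Point mass: I_cm = 0; centre at d = 0.23 m, so I = I_cm + Md² gives I = 0 + (5.6)(0.23)² = 0.29624 kg·m².
Total I = 2.8206 + 0.29624 = 3.1168 kg·m².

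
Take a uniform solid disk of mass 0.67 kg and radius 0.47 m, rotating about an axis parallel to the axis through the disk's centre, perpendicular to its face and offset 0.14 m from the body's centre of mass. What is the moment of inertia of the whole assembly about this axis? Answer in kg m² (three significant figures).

0.0871

I_cm = (1/2)MR² = (1/2)(0.67)(0.47)² = 0.074001 kg m²; centre at d = 0.14 m, so the parallel axis theorem gives I = 0.074001 + (0.67)(0.14)² = 0.087134 kg m².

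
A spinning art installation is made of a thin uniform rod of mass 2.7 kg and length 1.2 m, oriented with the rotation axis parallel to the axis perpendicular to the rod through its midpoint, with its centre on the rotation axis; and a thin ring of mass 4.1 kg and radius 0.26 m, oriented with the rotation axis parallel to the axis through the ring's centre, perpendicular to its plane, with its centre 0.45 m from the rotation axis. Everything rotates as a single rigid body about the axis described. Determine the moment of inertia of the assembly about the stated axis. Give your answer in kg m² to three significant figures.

Thin rod: I_cm = (1/12)ML² = (1/12)(2.7)(1.2)² = 0.324 kg m²; axis through the centre, so I = 0.324 kg m².
Thin ring: I_cm = MR² = (4.1)(0.26)² = 0.27716 kg m²; centre at d = 0.45 m, so the parallel axis theorem gives I = 0.27716 + (4.1)(0.45)² = 1.1074 kg m².
Total I = 0.324 + 1.1074 = 1.4314 kg m².

1.43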